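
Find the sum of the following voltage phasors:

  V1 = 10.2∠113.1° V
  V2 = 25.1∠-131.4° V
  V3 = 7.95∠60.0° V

Step 1 — Convert each phasor to rectangular form:
  V1 = 10.2·(cos(113.1°) + j·sin(113.1°)) = -4.002 + j9.382 V
  V2 = 25.1·(cos(-131.4°) + j·sin(-131.4°)) = -16.6 - j18.83 V
  V3 = 7.95·(cos(60.0°) + j·sin(60.0°)) = 3.975 + j6.885 V
Step 2 — Sum components: V_total = -16.63 - j2.561 V.
Step 3 — Convert to polar: |V_total| = 16.82 V, ∠V_total = -171.2°.

V_total = 16.82∠-171.2° V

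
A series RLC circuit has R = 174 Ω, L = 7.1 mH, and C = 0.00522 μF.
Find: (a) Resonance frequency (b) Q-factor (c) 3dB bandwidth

Step 1 — Resonance condition Im(Z)=0 gives ω₀ = 1/√(LC).
Step 2 — ω₀ = 1/√(0.0071·5.22e-09) = 1.643e+05 rad/s.
Step 3 — f₀ = ω₀/(2π) = 2.614e+04 Hz.
Step 4 — Series Q: Q = ω₀L/R = 1.643e+05·0.0071/174 = 6.703.
Step 5 — 3dB bandwidth: Δω = ω₀/Q = 2.451e+04 rad/s; BW = Δω/(2π) = 3900 Hz.

(a) f₀ = 2.614e+04 Hz  (b) Q = 6.703  (c) BW = 3900 Hz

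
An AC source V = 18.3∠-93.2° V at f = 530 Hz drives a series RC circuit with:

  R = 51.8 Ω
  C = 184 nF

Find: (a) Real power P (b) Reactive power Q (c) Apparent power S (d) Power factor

Step 1 — Angular frequency: ω = 2π·f = 2π·530 = 3330 rad/s.
Step 2 — Component impedances:
  R: Z = R = 51.8 Ω
  C: Z = 1/(jωC) = -j/(ω·C) = 0 - j1632 Ω
Step 3 — Series combination: Z_total = R + C = 51.8 - j1632 Ω = 1633∠-88.2° Ω.
Step 4 — Source phasor: V = 18.3∠-93.2° V = -1.022 - j18.27 V.
Step 5 — Current: I = V / Z = 0.01116 - j0.0009803 A = 0.01121∠-5.0° A.
Step 6 — Complex power: S = V·I* = 0.006506 - j0.205 VA.
Step 7 — Real power: P = Re(S) = 0.006506 W.
Step 8 — Reactive power: Q = Im(S) = -0.205 VAR.
Step 9 — Apparent power: |S| = 0.2051 VA.
Step 10 — Power factor: PF = P/|S| = 0.03172 (leading).

(a) P = 0.006506 W  (b) Q = -0.205 VAR  (c) S = 0.2051 VA  (d) PF = 0.03172 (leading)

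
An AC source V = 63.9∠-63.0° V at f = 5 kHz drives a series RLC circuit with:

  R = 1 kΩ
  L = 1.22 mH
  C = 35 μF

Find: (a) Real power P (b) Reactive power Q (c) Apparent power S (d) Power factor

Step 1 — Angular frequency: ω = 2π·f = 2π·5000 = 3.142e+04 rad/s.
Step 2 — Component impedances:
  R: Z = R = 1000 Ω
  L: Z = jωL = j·3.142e+04·0.00122 = 0 + j38.33 Ω
  C: Z = 1/(jωC) = -j/(ω·C) = 0 - j0.9095 Ω
Step 3 — Series combination: Z_total = R + L + C = 1000 + j37.42 Ω = 1001∠2.1° Ω.
Step 4 — Source phasor: V = 63.9∠-63.0° V = 29.01 - j56.94 V.
Step 5 — Current: I = V / Z = 0.02684 - j0.05794 A = 0.06386∠-65.1° A.
Step 6 — Complex power: S = V·I* = 4.078 + j0.1526 VA.
Step 7 — Real power: P = Re(S) = 4.078 W.
Step 8 — Reactive power: Q = Im(S) = 0.1526 VAR.
Step 9 — Apparent power: |S| = 4.08 VA.
Step 10 — Power factor: PF = P/|S| = 0.9993 (lagging).

(a) P = 4.078 W  (b) Q = 0.1526 VAR  (c) S = 4.08 VA  (d) PF = 0.9993 (lagging)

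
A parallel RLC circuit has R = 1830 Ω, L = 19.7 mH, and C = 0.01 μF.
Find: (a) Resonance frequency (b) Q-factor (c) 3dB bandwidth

Step 1 — Resonance: ω₀ = 1/√(LC) = 1/√(0.0197·1e-08) = 7.125e+04 rad/s.
Step 2 — f₀ = ω₀/(2π) = 1.134e+04 Hz.
Step 3 — Parallel Q: Q = R/(ω₀L) = 1830/(7.125e+04·0.0197) = 1.304.
Step 4 — Bandwidth: Δω = ω₀/Q = 5.464e+04 rad/s; BW = Δω/(2π) = 8697 Hz.

(a) f₀ = 1.134e+04 Hz  (b) Q = 1.304  (c) BW = 8697 Hz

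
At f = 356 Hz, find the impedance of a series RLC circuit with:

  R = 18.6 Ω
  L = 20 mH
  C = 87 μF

Step 1 — Angular frequency: ω = 2π·f = 2π·356 = 2237 rad/s.
Step 2 — Component impedances:
  R: Z = R = 18.6 Ω
  L: Z = jωL = j·2237·0.02 = 0 + j44.74 Ω
  C: Z = 1/(jωC) = -j/(ω·C) = 0 - j5.139 Ω
Step 3 — Series combination: Z_total = R + L + C = 18.6 + j39.6 Ω = 43.75∠64.8° Ω.

Z = 18.6 + j39.6 Ω = 43.75∠64.8° Ω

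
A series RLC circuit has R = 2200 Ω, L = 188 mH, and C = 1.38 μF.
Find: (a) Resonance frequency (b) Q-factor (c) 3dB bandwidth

Step 1 — Resonance: ω₀ = 1/√(LC) = 1/√(0.188·1.38e-06) = 1963 rad/s.
Step 2 — f₀ = ω₀/(2π) = 312.5 Hz.
Step 3 — Series Q: Q = ω₀L/R = 1963·0.188/2200 = 0.1678.
Step 4 — Bandwidth: Δω = ω₀/Q = 1.17e+04 rad/s; BW = Δω/(2π) = 1862 Hz.

(a) f₀ = 312.5 Hz  (b) Q = 0.1678  (c) BW = 1862 Hz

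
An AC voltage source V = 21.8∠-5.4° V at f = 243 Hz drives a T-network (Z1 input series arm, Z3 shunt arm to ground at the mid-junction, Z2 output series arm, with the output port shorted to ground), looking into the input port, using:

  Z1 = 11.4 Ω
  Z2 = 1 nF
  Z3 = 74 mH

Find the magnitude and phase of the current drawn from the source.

Step 1 — Angular frequency: ω = 2π·f = 2π·243 = 1527 rad/s.
Step 2 — Component impedances:
  Z1: Z = R = 11.4 Ω
  Z2: Z = 1/(jωC) = -j/(ω·C) = 0 - j6.55e+05 Ω
  Z3: Z = jωL = j·1527·0.074 = 0 + j113 Ω
Step 3 — With the output port shorted to ground, the output series arm Z2 runs from the junction to ground; the shunt arm Z3 also runs from the junction to ground. They appear in parallel: Z3 || Z2 = 0 + j113 Ω.
Step 4 — Series with input arm Z1: Z_in = Z1 + (Z3 || Z2) = 11.4 + j113 Ω = 113.6∠84.2° Ω.
Step 5 — Source phasor: V = 21.8∠-5.4° V = 21.7 - j2.052 V.
Step 6 — Ohm's law: I = V / Z_total = (21.7 - j2.052) / (11.4 + j113) = 0.001208 - j0.1919 A.
Step 7 — Convert to polar: |I| = 0.1919 A, ∠I = -89.6°.

I = 0.1919∠-89.6° A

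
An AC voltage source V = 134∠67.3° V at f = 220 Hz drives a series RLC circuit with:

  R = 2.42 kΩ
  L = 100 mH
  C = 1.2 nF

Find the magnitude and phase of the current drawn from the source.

Step 1 — Angular frequency: ω = 2π·f = 2π·220 = 1382 rad/s.
Step 2 — Component impedances:
  R: Z = R = 2420 Ω
  L: Z = jωL = j·1382·0.1 = 0 + j138.2 Ω
  C: Z = 1/(jωC) = -j/(ω·C) = 0 - j6.029e+05 Ω
Step 3 — Series combination: Z_total = R + L + C = 2420 - j6.027e+05 Ω = 6.027e+05∠-89.8° Ω.
Step 4 — Source phasor: V = 134∠67.3° V = 51.71 + j123.6 V.
Step 5 — Ohm's law: I = V / Z_total = (51.71 + j123.6) / (2420 - j6.027e+05) = -0.0002048 + j8.662e-05 A.
Step 6 — Convert to polar: |I| = 0.0002223 A, ∠I = 157.1°.

I = 0.0002223∠157.1° A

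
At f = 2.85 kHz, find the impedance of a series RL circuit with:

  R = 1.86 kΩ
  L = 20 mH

Step 1 — Angular frequency: ω = 2π·f = 2π·2850 = 1.791e+04 rad/s.
Step 2 — Component impedances:
  R: Z = R = 1860 Ω
  L: Z = jωL = j·1.791e+04·0.02 = 0 + j358.1 Ω
Step 3 — Series combination: Z_total = R + L = 1860 + j358.1 Ω = 1894∠10.9° Ω.

Z = 1860 + j358.1 Ω = 1894∠10.9° Ω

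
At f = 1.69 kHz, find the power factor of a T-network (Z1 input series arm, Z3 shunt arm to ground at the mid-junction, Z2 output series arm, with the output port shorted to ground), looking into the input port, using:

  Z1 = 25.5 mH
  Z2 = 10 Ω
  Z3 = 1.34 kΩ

Step 1 — Angular frequency: ω = 2π·f = 2π·1690 = 1.062e+04 rad/s.
Step 2 — Component impedances:
  Z1: Z = jωL = j·1.062e+04·0.0255 = 0 + j270.8 Ω
  Z2: Z = R = 10 Ω
  Z3: Z = R = 1340 Ω
Step 3 — With the output port shorted to ground, the output series arm Z2 runs from the junction to ground; the shunt arm Z3 also runs from the junction to ground. They appear in parallel: Z3 || Z2 = 9.926 Ω.
Step 4 — Series with input arm Z1: Z_in = Z1 + (Z3 || Z2) = 9.926 + j270.8 Ω = 271∠87.9° Ω.
Step 5 — Power factor: PF = cos(φ) = Re(Z)/|Z| = 9.926/271 = 0.03663.
Step 6 — Type: Im(Z) = 270.8 ⇒ lagging (phase φ = 87.9°).

PF = 0.03663 (lagging, φ = 87.9°)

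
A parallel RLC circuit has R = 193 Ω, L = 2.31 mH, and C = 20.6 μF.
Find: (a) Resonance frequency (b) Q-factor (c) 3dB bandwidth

Step 1 — Resonance: ω₀ = 1/√(LC) = 1/√(0.00231·2.06e-05) = 4584 rad/s.
Step 2 — f₀ = ω₀/(2π) = 729.6 Hz.
Step 3 — Parallel Q: Q = R/(ω₀L) = 193/(4584·0.00231) = 18.23.
Step 4 — Bandwidth: Δω = ω₀/Q = 251.5 rad/s; BW = Δω/(2π) = 40.03 Hz.

(a) f₀ = 729.6 Hz  (b) Q = 18.23  (c) BW = 40.03 Hz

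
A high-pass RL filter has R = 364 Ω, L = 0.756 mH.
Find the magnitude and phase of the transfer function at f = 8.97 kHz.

Step 1 — Angular frequency: ω = 2π·8970 = 5.636e+04 rad/s.
Step 2 — Transfer function: H(jω) = jωL/(R + jωL).
Step 3 — Numerator jωL = j·42.61; denominator R + jωL = 364 + j42.61.
Step 4 — H = 0.01352 + j0.1155.
Step 5 — Magnitude: |H| = 0.1163 (-18.7 dB); phase: φ = 83.3°.

|H| = 0.1163 (-18.7 dB), φ = 83.3°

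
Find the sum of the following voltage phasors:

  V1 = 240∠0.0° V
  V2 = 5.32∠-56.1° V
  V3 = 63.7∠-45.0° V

Step 1 — Convert each phasor to rectangular form:
  V1 = 240·(cos(0.0°) + j·sin(0.0°)) = 240 V
  V2 = 5.32·(cos(-56.1°) + j·sin(-56.1°)) = 2.967 - j4.416 V
  V3 = 63.7·(cos(-45.0°) + j·sin(-45.0°)) = 45.04 - j45.04 V
Step 2 — Sum components: V_total = 288 - j49.46 V.
Step 3 — Convert to polar: |V_total| = 292.2 V, ∠V_total = -9.7°.

V_total = 292.2∠-9.7° V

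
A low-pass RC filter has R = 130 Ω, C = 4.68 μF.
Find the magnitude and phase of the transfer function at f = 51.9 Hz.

Step 1 — Angular frequency: ω = 2π·51.9 = 326.1 rad/s.
Step 2 — Transfer function: H(jω) = 1/(1 + jωRC).
Step 3 — Denominator: 1 + jωRC = 1 + j·326.1·130·4.68e-06 = 1 + j0.1984.
Step 4 — H = 0.9621 - j0.1909.
Step 5 — Magnitude: |H| = 0.9809 (-0.2 dB); phase: φ = -11.2°.

|H| = 0.9809 (-0.2 dB), φ = -11.2°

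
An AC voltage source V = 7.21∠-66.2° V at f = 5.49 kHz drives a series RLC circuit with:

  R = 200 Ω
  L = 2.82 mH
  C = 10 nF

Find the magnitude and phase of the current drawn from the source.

Step 1 — Angular frequency: ω = 2π·f = 2π·5490 = 3.449e+04 rad/s.
Step 2 — Component impedances:
  R: Z = R = 200 Ω
  L: Z = jωL = j·3.449e+04·0.00282 = 0 + j97.28 Ω
  C: Z = 1/(jωC) = -j/(ω·C) = 0 - j2899 Ω
Step 3 — Series combination: Z_total = R + L + C = 200 - j2802 Ω = 2809∠-85.9° Ω.
Step 4 — Source phasor: V = 7.21∠-66.2° V = 2.91 - j6.597 V.
Step 5 — Ohm's law: I = V / Z_total = (2.91 - j6.597) / (200 - j2802) = 0.002416 + j0.000866 A.
Step 6 — Convert to polar: |I| = 0.002567 A, ∠I = 19.7°.

I = 0.002567∠19.7° A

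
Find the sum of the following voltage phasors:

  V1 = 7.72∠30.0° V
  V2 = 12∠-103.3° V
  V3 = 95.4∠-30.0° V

Step 1 — Convert each phasor to rectangular form:
  V1 = 7.72·(cos(30.0°) + j·sin(30.0°)) = 6.686 + j3.86 V
  V2 = 12·(cos(-103.3°) + j·sin(-103.3°)) = -2.761 - j11.68 V
  V3 = 95.4·(cos(-30.0°) + j·sin(-30.0°)) = 82.62 - j47.7 V
Step 2 — Sum components: V_total = 86.54 - j55.52 V.
Step 3 — Convert to polar: |V_total| = 102.8 V, ∠V_total = -32.7°.

V_total = 102.8∠-32.7° V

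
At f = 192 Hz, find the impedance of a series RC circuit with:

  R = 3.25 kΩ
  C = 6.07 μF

Step 1 — Angular frequency: ω = 2π·f = 2π·192 = 1206 rad/s.
Step 2 — Component impedances:
  R: Z = R = 3250 Ω
  C: Z = 1/(jωC) = -j/(ω·C) = 0 - j136.6 Ω
Step 3 — Series combination: Z_total = R + C = 3250 - j136.6 Ω = 3253∠-2.4° Ω.

Z = 3250 - j136.6 Ω = 3253∠-2.4° Ω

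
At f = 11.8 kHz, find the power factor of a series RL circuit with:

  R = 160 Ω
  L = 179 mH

Step 1 — Angular frequency: ω = 2π·f = 2π·1.18e+04 = 7.414e+04 rad/s.
Step 2 — Component impedances:
  R: Z = R = 160 Ω
  L: Z = jωL = j·7.414e+04·0.179 = 0 + j1.327e+04 Ω
Step 3 — Series combination: Z_total = R + L = 160 + j1.327e+04 Ω = 1.327e+04∠89.3° Ω.
Step 4 — Power factor: PF = cos(φ) = Re(Z)/|Z| = 160/1.327e+04 = 0.01206.
Step 5 — Type: Im(Z) = 1.327e+04 ⇒ lagging (phase φ = 89.3°).

PF = 0.01206 (lagging, φ = 89.3°)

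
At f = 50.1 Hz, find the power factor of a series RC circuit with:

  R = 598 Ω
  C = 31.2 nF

Step 1 — Angular frequency: ω = 2π·f = 2π·50.1 = 314.8 rad/s.
Step 2 — Component impedances:
  R: Z = R = 598 Ω
  C: Z = 1/(jωC) = -j/(ω·C) = 0 - j1.018e+05 Ω
Step 3 — Series combination: Z_total = R + C = 598 - j1.018e+05 Ω = 1.018e+05∠-89.7° Ω.
Step 4 — Power factor: PF = cos(φ) = Re(Z)/|Z| = 598/1.0182e+05 = 0.005873.
Step 5 — Type: Im(Z) = -1.018e+05 ⇒ leading (phase φ = -89.7°).

PF = 0.005873 (leading, φ = -89.7°)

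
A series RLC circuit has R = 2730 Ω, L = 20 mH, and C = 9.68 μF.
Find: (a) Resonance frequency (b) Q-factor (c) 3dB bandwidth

Step 1 — Resonance condition Im(Z)=0 gives ω₀ = 1/√(LC).
Step 2 — ω₀ = 1/√(0.02·9.68e-06) = 2273 rad/s.
Step 3 — f₀ = ω₀/(2π) = 361.7 Hz.
Step 4 — Series Q: Q = ω₀L/R = 2273·0.02/2730 = 0.01665.
Step 5 — 3dB bandwidth: Δω = ω₀/Q = 1.365e+05 rad/s; BW = Δω/(2π) = 2.172e+04 Hz.

(a) f₀ = 361.7 Hz  (b) Q = 0.01665  (c) BW = 2.172e+04 Hz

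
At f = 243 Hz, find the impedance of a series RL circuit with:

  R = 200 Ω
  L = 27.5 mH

Step 1 — Angular frequency: ω = 2π·f = 2π·243 = 1527 rad/s.
Step 2 — Component impedances:
  R: Z = R = 200 Ω
  L: Z = jωL = j·1527·0.0275 = 0 + j41.99 Ω
Step 3 — Series combination: Z_total = R + L = 200 + j41.99 Ω = 204.4∠11.9° Ω.

Z = 200 + j41.99 Ω = 204.4∠11.9° Ω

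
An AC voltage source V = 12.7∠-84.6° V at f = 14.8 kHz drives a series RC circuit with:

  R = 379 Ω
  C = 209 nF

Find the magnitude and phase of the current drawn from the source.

Step 1 — Angular frequency: ω = 2π·f = 2π·1.48e+04 = 9.299e+04 rad/s.
Step 2 — Component impedances:
  R: Z = R = 379 Ω
  C: Z = 1/(jωC) = -j/(ω·C) = 0 - j51.45 Ω
Step 3 — Series combination: Z_total = R + C = 379 - j51.45 Ω = 382.5∠-7.7° Ω.
Step 4 — Source phasor: V = 12.7∠-84.6° V = 1.195 - j12.64 V.
Step 5 — Ohm's law: I = V / Z_total = (1.195 - j12.64) / (379 - j51.45) = 0.007543 - j0.03234 A.
Step 6 — Convert to polar: |I| = 0.0332 A, ∠I = -76.9°.

I = 0.0332∠-76.9° A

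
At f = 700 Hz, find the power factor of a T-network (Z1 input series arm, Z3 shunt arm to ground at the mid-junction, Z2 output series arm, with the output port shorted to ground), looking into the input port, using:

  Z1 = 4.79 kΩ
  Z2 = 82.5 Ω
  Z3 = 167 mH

Step 1 — Angular frequency: ω = 2π·f = 2π·700 = 4398 rad/s.
Step 2 — Component impedances:
  Z1: Z = R = 4790 Ω
  Z2: Z = R = 82.5 Ω
  Z3: Z = jωL = j·4398·0.167 = 0 + j734.5 Ω
Step 3 — With the output port shorted to ground, the output series arm Z2 runs from the junction to ground; the shunt arm Z3 also runs from the junction to ground. They appear in parallel: Z3 || Z2 = 81.47 + j9.151 Ω.
Step 4 — Series with input arm Z1: Z_in = Z1 + (Z3 || Z2) = 4871 + j9.151 Ω = 4871∠0.1° Ω.
Step 5 — Power factor: PF = cos(φ) = Re(Z)/|Z| = 4871/4871 = 1.
Step 6 — Type: Im(Z) = 9.151 ⇒ lagging (phase φ = 0.1°).

PF = 1 (lagging, φ = 0.1°)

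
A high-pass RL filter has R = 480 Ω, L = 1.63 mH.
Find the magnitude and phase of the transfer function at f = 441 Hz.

Step 1 — Angular frequency: ω = 2π·441 = 2771 rad/s.
Step 2 — Transfer function: H(jω) = jωL/(R + jωL).
Step 3 — Numerator jωL = j·4.517; denominator R + jωL = 480 + j4.517.
Step 4 — H = 8.853e-05 + j0.009409.
Step 5 — Magnitude: |H| = 0.009409 (-40.5 dB); phase: φ = 89.5°.

|H| = 0.009409 (-40.5 dB), φ = 89.5°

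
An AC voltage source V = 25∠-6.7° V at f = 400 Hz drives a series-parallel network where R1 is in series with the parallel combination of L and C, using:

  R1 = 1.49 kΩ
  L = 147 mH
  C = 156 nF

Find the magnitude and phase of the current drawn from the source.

Step 1 — Angular frequency: ω = 2π·f = 2π·400 = 2513 rad/s.
Step 2 — Component impedances:
  R1: Z = R = 1490 Ω
  L: Z = jωL = j·2513·0.147 = 0 + j369.5 Ω
  C: Z = 1/(jωC) = -j/(ω·C) = 0 - j2551 Ω
Step 3 — Parallel branch: L || C = 1/(1/L + 1/C) = 0 + j432 Ω.
Step 4 — Series with R1: Z_total = R1 + (L || C) = 1490 + j432 Ω = 1551∠16.2° Ω.
Step 5 — Source phasor: V = 25∠-6.7° V = 24.83 - j2.917 V.
Step 6 — Ohm's law: I = V / Z_total = (24.83 - j2.917) / (1490 + j432) = 0.01485 - j0.006263 A.
Step 7 — Convert to polar: |I| = 0.01611 A, ∠I = -22.9°.

I = 0.01611∠-22.9° A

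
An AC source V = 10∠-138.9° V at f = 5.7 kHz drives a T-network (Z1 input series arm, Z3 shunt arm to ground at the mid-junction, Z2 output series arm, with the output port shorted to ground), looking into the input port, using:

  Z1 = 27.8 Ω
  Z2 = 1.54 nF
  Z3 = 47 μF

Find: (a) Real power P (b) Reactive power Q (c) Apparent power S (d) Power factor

Step 1 — Angular frequency: ω = 2π·f = 2π·5700 = 3.581e+04 rad/s.
Step 2 — Component impedances:
  Z1: Z = R = 27.8 Ω
  Z2: Z = 1/(jωC) = -j/(ω·C) = 0 - j1.813e+04 Ω
  Z3: Z = 1/(jωC) = -j/(ω·C) = 0 - j0.5941 Ω
Step 3 — With the output port shorted to ground, the output series arm Z2 runs from the junction to ground; the shunt arm Z3 also runs from the junction to ground. They appear in parallel: Z3 || Z2 = 0 - j0.5941 Ω.
Step 4 — Series with input arm Z1: Z_in = Z1 + (Z3 || Z2) = 27.8 - j0.5941 Ω = 27.81∠-1.2° Ω.
Step 5 — Source phasor: V = 10∠-138.9° V = -7.536 - j6.574 V.
Step 6 — Current: I = V / Z = -0.2659 - j0.2421 A = 0.3596∠-137.7° A.
Step 7 — Complex power: S = V·I* = 3.595 - j0.07683 VA.
Step 8 — Real power: P = Re(S) = 3.595 W.
Step 9 — Reactive power: Q = Im(S) = -0.07683 VAR.
Step 10 — Apparent power: |S| = 3.596 VA.
Step 11 — Power factor: PF = P/|S| = 0.9998 (leading).

(a) P = 3.595 W  (b) Q = -0.07683 VAR  (c) S = 3.596 VA  (d) PF = 0.9998 (leading)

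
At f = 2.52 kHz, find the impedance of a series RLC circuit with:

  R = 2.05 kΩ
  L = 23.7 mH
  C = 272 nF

Step 1 — Angular frequency: ω = 2π·f = 2π·2520 = 1.583e+04 rad/s.
Step 2 — Component impedances:
  R: Z = R = 2050 Ω
  L: Z = jωL = j·1.583e+04·0.0237 = 0 + j375.3 Ω
  C: Z = 1/(jωC) = -j/(ω·C) = 0 - j232.2 Ω
Step 3 — Series combination: Z_total = R + L + C = 2050 + j143.1 Ω = 2055∠4.0° Ω.

Z = 2050 + j143.1 Ω = 2055∠4.0° Ω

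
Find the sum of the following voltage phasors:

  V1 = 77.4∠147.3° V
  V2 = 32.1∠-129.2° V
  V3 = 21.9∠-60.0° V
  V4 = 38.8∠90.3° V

Step 1 — Convert each phasor to rectangular form:
  V1 = 77.4·(cos(147.3°) + j·sin(147.3°)) = -65.13 + j41.81 V
  V2 = 32.1·(cos(-129.2°) + j·sin(-129.2°)) = -20.29 - j24.88 V
  V3 = 21.9·(cos(-60.0°) + j·sin(-60.0°)) = 10.95 - j18.97 V
  V4 = 38.8·(cos(90.3°) + j·sin(90.3°)) = -0.2032 + j38.8 V
Step 2 — Sum components: V_total = -74.67 + j36.77 V.
Step 3 — Convert to polar: |V_total| = 83.24 V, ∠V_total = 153.8°.

V_total = 83.24∠153.8° V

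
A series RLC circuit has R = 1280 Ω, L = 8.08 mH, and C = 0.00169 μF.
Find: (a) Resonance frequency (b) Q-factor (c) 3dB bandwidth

Step 1 — Resonance condition Im(Z)=0 gives ω₀ = 1/√(LC).
Step 2 — ω₀ = 1/√(0.00808·1.69e-09) = 2.706e+05 rad/s.
Step 3 — f₀ = ω₀/(2π) = 4.307e+04 Hz.
Step 4 — Series Q: Q = ω₀L/R = 2.706e+05·0.00808/1280 = 1.708.
Step 5 — 3dB bandwidth: Δω = ω₀/Q = 1.584e+05 rad/s; BW = Δω/(2π) = 2.521e+04 Hz.

(a) f₀ = 4.307e+04 Hz  (b) Q = 1.708  (c) BW = 2.521e+04 Hz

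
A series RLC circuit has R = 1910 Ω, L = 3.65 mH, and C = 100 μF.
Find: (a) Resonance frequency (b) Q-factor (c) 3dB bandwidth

Step 1 — Resonance condition Im(Z)=0 gives ω₀ = 1/√(LC).
Step 2 — ω₀ = 1/√(0.00365·0.0001) = 1655 rad/s.
Step 3 — f₀ = ω₀/(2π) = 263.4 Hz.
Step 4 — Series Q: Q = ω₀L/R = 1655·0.00365/1910 = 0.003163.
Step 5 — 3dB bandwidth: Δω = ω₀/Q = 5.233e+05 rad/s; BW = Δω/(2π) = 8.328e+04 Hz.

(a) f₀ = 263.4 Hz  (b) Q = 0.003163  (c) BW = 8.328e+04 Hz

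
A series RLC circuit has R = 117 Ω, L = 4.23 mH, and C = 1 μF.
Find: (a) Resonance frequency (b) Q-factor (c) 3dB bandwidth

Step 1 — Resonance: ω₀ = 1/√(LC) = 1/√(0.00423·1e-06) = 1.538e+04 rad/s.
Step 2 — f₀ = ω₀/(2π) = 2447 Hz.
Step 3 — Series Q: Q = ω₀L/R = 1.538e+04·0.00423/117 = 0.5559.
Step 4 — Bandwidth: Δω = ω₀/Q = 2.766e+04 rad/s; BW = Δω/(2π) = 4402 Hz.

(a) f₀ = 2447 Hz  (b) Q = 0.5559  (c) BW = 4402 Hz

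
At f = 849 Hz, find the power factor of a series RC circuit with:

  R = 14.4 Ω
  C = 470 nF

Step 1 — Angular frequency: ω = 2π·f = 2π·849 = 5334 rad/s.
Step 2 — Component impedances:
  R: Z = R = 14.4 Ω
  C: Z = 1/(jωC) = -j/(ω·C) = 0 - j398.9 Ω
Step 3 — Series combination: Z_total = R + C = 14.4 - j398.9 Ω = 399.1∠-87.9° Ω.
Step 4 — Power factor: PF = cos(φ) = Re(Z)/|Z| = 14.4/399.1 = 0.03608.
Step 5 — Type: Im(Z) = -398.9 ⇒ leading (phase φ = -87.9°).

PF = 0.03608 (leading, φ = -87.9°)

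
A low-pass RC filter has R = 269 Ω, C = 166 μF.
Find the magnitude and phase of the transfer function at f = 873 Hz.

Step 1 — Angular frequency: ω = 2π·873 = 5485 rad/s.
Step 2 — Transfer function: H(jω) = 1/(1 + jωRC).
Step 3 — Denominator: 1 + jωRC = 1 + j·5485·269·0.000166 = 1 + j244.9.
Step 4 — H = 1.667e-05 - j0.004083.
Step 5 — Magnitude: |H| = 0.004083 (-47.8 dB); phase: φ = -89.8°.

|H| = 0.004083 (-47.8 dB), φ = -89.8°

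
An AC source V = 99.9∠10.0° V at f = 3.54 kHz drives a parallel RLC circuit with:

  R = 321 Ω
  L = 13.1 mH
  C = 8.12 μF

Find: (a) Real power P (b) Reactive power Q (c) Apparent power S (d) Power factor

Step 1 — Angular frequency: ω = 2π·f = 2π·3540 = 2.224e+04 rad/s.
Step 2 — Component impedances:
  R: Z = R = 321 Ω
  L: Z = jωL = j·2.224e+04·0.0131 = 0 + j291.4 Ω
  C: Z = 1/(jωC) = -j/(ω·C) = 0 - j5.537 Ω
Step 3 — Parallel combination: 1/Z_total = 1/R + 1/L + 1/C; Z_total = 0.09921 - j5.642 Ω = 5.643∠-89.0° Ω.
Step 4 — Source phasor: V = 99.9∠10.0° V = 98.38 + j17.35 V.
Step 5 — Current: I = V / Z = -2.767 + j17.49 A = 17.7∠99.0° A.
Step 6 — Complex power: S = V·I* = 31.09 - j1768 VA.
Step 7 — Real power: P = Re(S) = 31.09 W.
Step 8 — Reactive power: Q = Im(S) = -1768 VAR.
Step 9 — Apparent power: |S| = 1769 VA.
Step 10 — Power factor: PF = P/|S| = 0.01758 (leading).

(a) P = 31.09 W  (b) Q = -1768 VAR  (c) S = 1769 VA  (d) PF = 0.01758 (leading)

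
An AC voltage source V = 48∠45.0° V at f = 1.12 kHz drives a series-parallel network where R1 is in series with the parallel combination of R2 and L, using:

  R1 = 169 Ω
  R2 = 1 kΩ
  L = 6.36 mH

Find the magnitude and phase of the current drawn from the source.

Step 1 — Angular frequency: ω = 2π·f = 2π·1120 = 7037 rad/s.
Step 2 — Component impedances:
  R1: Z = R = 169 Ω
  R2: Z = R = 1000 Ω
  L: Z = jωL = j·7037·0.00636 = 0 + j44.76 Ω
Step 3 — Parallel branch: R2 || L = 1/(1/R2 + 1/L) = 1.999 + j44.67 Ω.
Step 4 — Series with R1: Z_total = R1 + (R2 || L) = 171 + j44.67 Ω = 176.7∠14.6° Ω.
Step 5 — Source phasor: V = 48∠45.0° V = 33.94 + j33.94 V.
Step 6 — Ohm's law: I = V / Z_total = (33.94 + j33.94) / (171 + j44.67) = 0.2343 + j0.1373 A.
Step 7 — Convert to polar: |I| = 0.2716 A, ∠I = 30.4°.

I = 0.2716∠30.4° A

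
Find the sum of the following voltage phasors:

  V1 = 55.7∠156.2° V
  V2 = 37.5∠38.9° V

Step 1 — Convert each phasor to rectangular form:
  V1 = 55.7·(cos(156.2°) + j·sin(156.2°)) = -50.96 + j22.48 V
  V2 = 37.5·(cos(38.9°) + j·sin(38.9°)) = 29.18 + j23.55 V
Step 2 — Sum components: V_total = -21.78 + j46.03 V.
Step 3 — Convert to polar: |V_total| = 50.92 V, ∠V_total = 115.3°.

V_total = 50.92∠115.3° V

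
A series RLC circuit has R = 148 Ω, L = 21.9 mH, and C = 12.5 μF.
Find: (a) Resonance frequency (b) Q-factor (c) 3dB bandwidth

Step 1 — Resonance condition Im(Z)=0 gives ω₀ = 1/√(LC).
Step 2 — ω₀ = 1/√(0.0219·1.25e-05) = 1911 rad/s.
Step 3 — f₀ = ω₀/(2π) = 304.2 Hz.
Step 4 — Series Q: Q = ω₀L/R = 1911·0.0219/148 = 0.2828.
Step 5 — 3dB bandwidth: Δω = ω₀/Q = 6758 rad/s; BW = Δω/(2π) = 1076 Hz.

(a) f₀ = 304.2 Hz  (b) Q = 0.2828  (c) BW = 1076 Hz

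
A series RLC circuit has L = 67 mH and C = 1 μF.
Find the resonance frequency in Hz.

Step 1 — Resonance condition Im(Z)=0 gives ω₀ = 1/√(LC).
Step 2 — ω₀ = 1/√(0.067·1e-06) = 3863 rad/s.
Step 3 — f₀ = ω₀/(2π) = 614.9 Hz.

f₀ = 614.9 Hz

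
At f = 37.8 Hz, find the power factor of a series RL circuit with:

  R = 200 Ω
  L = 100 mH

Step 1 — Angular frequency: ω = 2π·f = 2π·37.8 = 237.5 rad/s.
Step 2 — Component impedances:
  R: Z = R = 200 Ω
  L: Z = jωL = j·237.5·0.1 = 0 + j23.75 Ω
Step 3 — Series combination: Z_total = R + L = 200 + j23.75 Ω = 201.4∠6.8° Ω.
Step 4 — Power factor: PF = cos(φ) = Re(Z)/|Z| = 200/201.4 = 0.993.
Step 5 — Type: Im(Z) = 23.75 ⇒ lagging (phase φ = 6.8°).

PF = 0.993 (lagging, φ = 6.8°)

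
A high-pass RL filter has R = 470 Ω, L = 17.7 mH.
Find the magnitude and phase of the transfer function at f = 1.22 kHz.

Step 1 — Angular frequency: ω = 2π·1220 = 7665 rad/s.
Step 2 — Transfer function: H(jω) = jωL/(R + jωL).
Step 3 — Numerator jωL = j·135.7; denominator R + jωL = 470 + j135.7.
Step 4 — H = 0.07692 + j0.2665.
Step 5 — Magnitude: |H| = 0.2774 (-11.1 dB); phase: φ = 73.9°.

|H| = 0.2774 (-11.1 dB), φ = 73.9°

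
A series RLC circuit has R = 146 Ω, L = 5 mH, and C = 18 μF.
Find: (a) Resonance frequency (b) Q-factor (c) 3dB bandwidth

Step 1 — Resonance: ω₀ = 1/√(LC) = 1/√(0.005·1.8e-05) = 3333 rad/s.
Step 2 — f₀ = ω₀/(2π) = 530.5 Hz.
Step 3 — Series Q: Q = ω₀L/R = 3333·0.005/146 = 0.1142.
Step 4 — Bandwidth: Δω = ω₀/Q = 2.92e+04 rad/s; BW = Δω/(2π) = 4647 Hz.

(a) f₀ = 530.5 Hz  (b) Q = 0.1142  (c) BW = 4647 Hz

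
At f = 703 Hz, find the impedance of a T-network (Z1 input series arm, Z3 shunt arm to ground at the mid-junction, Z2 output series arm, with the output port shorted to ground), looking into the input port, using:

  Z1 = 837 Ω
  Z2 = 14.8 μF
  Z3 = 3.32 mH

Step 1 — Angular frequency: ω = 2π·f = 2π·703 = 4417 rad/s.
Step 2 — Component impedances:
  Z1: Z = R = 837 Ω
  Z2: Z = 1/(jωC) = -j/(ω·C) = 0 - j15.3 Ω
  Z3: Z = jωL = j·4417·0.00332 = 0 + j14.66 Ω
Step 3 — With the output port shorted to ground, the output series arm Z2 runs from the junction to ground; the shunt arm Z3 also runs from the junction to ground. They appear in parallel: Z3 || Z2 = 0 + j354.8 Ω.
Step 4 — Series with input arm Z1: Z_in = Z1 + (Z3 || Z2) = 837 + j354.8 Ω = 909.1∠23.0° Ω.

Z = 837 + j354.8 Ω = 909.1∠23.0° Ω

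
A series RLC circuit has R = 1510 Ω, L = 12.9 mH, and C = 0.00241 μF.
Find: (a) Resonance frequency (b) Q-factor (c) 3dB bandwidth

Step 1 — Resonance: ω₀ = 1/√(LC) = 1/√(0.0129·2.41e-09) = 1.793e+05 rad/s.
Step 2 — f₀ = ω₀/(2π) = 2.854e+04 Hz.
Step 3 — Series Q: Q = ω₀L/R = 1.793e+05·0.0129/1510 = 1.532.
Step 4 — Bandwidth: Δω = ω₀/Q = 1.171e+05 rad/s; BW = Δω/(2π) = 1.863e+04 Hz.

(a) f₀ = 2.854e+04 Hz  (b) Q = 1.532  (c) BW = 1.863e+04 Hz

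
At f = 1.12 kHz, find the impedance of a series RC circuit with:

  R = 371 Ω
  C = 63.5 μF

Step 1 — Angular frequency: ω = 2π·f = 2π·1120 = 7037 rad/s.
Step 2 — Component impedances:
  R: Z = R = 371 Ω
  C: Z = 1/(jωC) = -j/(ω·C) = 0 - j2.238 Ω
Step 3 — Series combination: Z_total = R + C = 371 - j2.238 Ω = 371∠-0.3° Ω.

Z = 371 - j2.238 Ω = 371∠-0.3° Ω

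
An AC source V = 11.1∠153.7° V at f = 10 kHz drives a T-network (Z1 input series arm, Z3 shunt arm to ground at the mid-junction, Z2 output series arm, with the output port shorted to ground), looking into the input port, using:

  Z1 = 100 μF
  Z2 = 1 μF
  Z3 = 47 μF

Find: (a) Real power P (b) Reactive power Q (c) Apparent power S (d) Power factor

Step 1 — Angular frequency: ω = 2π·f = 2π·1e+04 = 6.283e+04 rad/s.
Step 2 — Component impedances:
  Z1: Z = 1/(jωC) = -j/(ω·C) = 0 - j0.1592 Ω
  Z2: Z = 1/(jωC) = -j/(ω·C) = 0 - j15.92 Ω
  Z3: Z = 1/(jωC) = -j/(ω·C) = 0 - j0.3386 Ω
Step 3 — With the output port shorted to ground, the output series arm Z2 runs from the junction to ground; the shunt arm Z3 also runs from the junction to ground. They appear in parallel: Z3 || Z2 = 0 - j0.3316 Ω.
Step 4 — Series with input arm Z1: Z_in = Z1 + (Z3 || Z2) = 0 - j0.4907 Ω = 0.4907∠-90.0° Ω.
Step 5 — Source phasor: V = 11.1∠153.7° V = -9.951 + j4.918 V.
Step 6 — Current: I = V / Z = -10.02 - j20.28 A = 22.62∠-116.3° A.
Step 7 — Complex power: S = V·I* = 0 - j251.1 VA.
Step 8 — Real power: P = Re(S) = 0 W.
Step 9 — Reactive power: Q = Im(S) = -251.1 VAR.
Step 10 — Apparent power: |S| = 251.1 VA.
Step 11 — Power factor: PF = P/|S| = 0 (leading).

(a) P = 0 W  (b) Q = -251.1 VAR  (c) S = 251.1 VA  (d) PF = 0 (leading)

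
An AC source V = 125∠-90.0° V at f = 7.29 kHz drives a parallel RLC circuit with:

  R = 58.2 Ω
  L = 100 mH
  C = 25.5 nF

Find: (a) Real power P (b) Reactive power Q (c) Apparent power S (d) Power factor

Step 1 — Angular frequency: ω = 2π·f = 2π·7290 = 4.58e+04 rad/s.
Step 2 — Component impedances:
  R: Z = R = 58.2 Ω
  L: Z = jωL = j·4.58e+04·0.1 = 0 + j4580 Ω
  C: Z = 1/(jωC) = -j/(ω·C) = 0 - j856.2 Ω
Step 3 — Parallel combination: 1/Z_total = 1/R + 1/L + 1/C; Z_total = 58.02 - j3.207 Ω = 58.11∠-3.2° Ω.
Step 4 — Source phasor: V = 125∠-90.0° V = 0 - j125 V.
Step 5 — Current: I = V / Z = 0.1187 - j2.148 A = 2.151∠-86.8° A.
Step 6 — Complex power: S = V·I* = 268.5 - j14.84 VA.
Step 7 — Real power: P = Re(S) = 268.5 W.
Step 8 — Reactive power: Q = Im(S) = -14.84 VAR.
Step 9 — Apparent power: |S| = 268.9 VA.
Step 10 — Power factor: PF = P/|S| = 0.9985 (leading).

(a) P = 268.5 W  (b) Q = -14.84 VAR  (c) S = 268.9 VA  (d) PF = 0.9985 (leading)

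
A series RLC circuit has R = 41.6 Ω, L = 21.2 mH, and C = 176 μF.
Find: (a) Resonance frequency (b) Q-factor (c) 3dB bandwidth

Step 1 — Resonance: ω₀ = 1/√(LC) = 1/√(0.0212·0.000176) = 517.7 rad/s.
Step 2 — f₀ = ω₀/(2π) = 82.39 Hz.
Step 3 — Series Q: Q = ω₀L/R = 517.7·0.0212/41.6 = 0.2638.
Step 4 — Bandwidth: Δω = ω₀/Q = 1962 rad/s; BW = Δω/(2π) = 312.3 Hz.

(a) f₀ = 82.39 Hz  (b) Q = 0.2638  (c) BW = 312.3 Hz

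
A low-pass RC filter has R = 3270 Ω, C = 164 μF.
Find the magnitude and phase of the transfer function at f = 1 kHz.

Step 1 — Angular frequency: ω = 2π·1000 = 6283 rad/s.
Step 2 — Transfer function: H(jω) = 1/(1 + jωRC).
Step 3 — Denominator: 1 + jωRC = 1 + j·6283·3270·0.000164 = 1 + j3370.
Step 4 — H = 8.808e-08 - j0.0002968.
Step 5 — Magnitude: |H| = 0.0002968 (-70.6 dB); phase: φ = -90.0°.

|H| = 0.0002968 (-70.6 dB), φ = -90.0°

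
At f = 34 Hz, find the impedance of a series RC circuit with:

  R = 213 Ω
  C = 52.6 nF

Step 1 — Angular frequency: ω = 2π·f = 2π·34 = 213.6 rad/s.
Step 2 — Component impedances:
  R: Z = R = 213 Ω
  C: Z = 1/(jωC) = -j/(ω·C) = 0 - j8.899e+04 Ω
Step 3 — Series combination: Z_total = R + C = 213 - j8.899e+04 Ω = 8.899e+04∠-89.9° Ω.

Z = 213 - j8.899e+04 Ω = 8.899e+04∠-89.9° Ω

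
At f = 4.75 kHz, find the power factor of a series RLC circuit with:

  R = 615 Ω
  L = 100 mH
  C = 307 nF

Step 1 — Angular frequency: ω = 2π·f = 2π·4750 = 2.985e+04 rad/s.
Step 2 — Component impedances:
  R: Z = R = 615 Ω
  L: Z = jωL = j·2.985e+04·0.1 = 0 + j2985 Ω
  C: Z = 1/(jωC) = -j/(ω·C) = 0 - j109.1 Ω
Step 3 — Series combination: Z_total = R + L + C = 615 + j2875 Ω = 2940∠77.9° Ω.
Step 4 — Power factor: PF = cos(φ) = Re(Z)/|Z| = 615/2940 = 0.2092.
Step 5 — Type: Im(Z) = 2875 ⇒ lagging (phase φ = 77.9°).

PF = 0.2092 (lagging, φ = 77.9°)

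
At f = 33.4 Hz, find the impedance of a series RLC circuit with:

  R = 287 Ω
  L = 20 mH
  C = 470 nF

Step 1 — Angular frequency: ω = 2π·f = 2π·33.4 = 209.9 rad/s.
Step 2 — Component impedances:
  R: Z = R = 287 Ω
  L: Z = jωL = j·209.9·0.02 = 0 + j4.197 Ω
  C: Z = 1/(jωC) = -j/(ω·C) = 0 - j1.014e+04 Ω
Step 3 — Series combination: Z_total = R + L + C = 287 - j1.013e+04 Ω = 1.014e+04∠-88.4° Ω.

Z = 287 - j1.013e+04 Ω = 1.014e+04∠-88.4° Ω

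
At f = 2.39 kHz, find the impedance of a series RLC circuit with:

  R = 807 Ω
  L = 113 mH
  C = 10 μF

Step 1 — Angular frequency: ω = 2π·f = 2π·2390 = 1.502e+04 rad/s.
Step 2 — Component impedances:
  R: Z = R = 807 Ω
  L: Z = jωL = j·1.502e+04·0.113 = 0 + j1697 Ω
  C: Z = 1/(jωC) = -j/(ω·C) = 0 - j6.659 Ω
Step 3 — Series combination: Z_total = R + L + C = 807 + j1690 Ω = 1873∠64.5° Ω.

Z = 807 + j1690 Ω = 1873∠64.5° Ω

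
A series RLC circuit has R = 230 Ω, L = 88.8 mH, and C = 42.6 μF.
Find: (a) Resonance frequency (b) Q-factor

Step 1 — Resonance condition Im(Z)=0 gives ω₀ = 1/√(LC).
Step 2 — ω₀ = 1/√(0.0888·4.26e-05) = 514.1 rad/s.
Step 3 — f₀ = ω₀/(2π) = 81.83 Hz.
Step 4 — Series Q: Q = ω₀L/R = 514.1·0.0888/230 = 0.1985.

(a) f₀ = 81.83 Hz  (b) Q = 0.1985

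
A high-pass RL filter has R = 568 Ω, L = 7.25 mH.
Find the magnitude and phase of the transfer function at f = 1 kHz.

Step 1 — Angular frequency: ω = 2π·1000 = 6283 rad/s.
Step 2 — Transfer function: H(jω) = jωL/(R + jωL).
Step 3 — Numerator jωL = j·45.55; denominator R + jωL = 568 + j45.55.
Step 4 — H = 0.006391 + j0.07969.
Step 5 — Magnitude: |H| = 0.07994 (-21.9 dB); phase: φ = 85.4°.

|H| = 0.07994 (-21.9 dB), φ = 85.4°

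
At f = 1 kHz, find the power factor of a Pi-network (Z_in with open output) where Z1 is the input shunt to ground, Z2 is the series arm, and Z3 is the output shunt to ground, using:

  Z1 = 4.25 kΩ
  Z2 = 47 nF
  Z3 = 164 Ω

Step 1 — Angular frequency: ω = 2π·f = 2π·1000 = 6283 rad/s.
Step 2 — Component impedances:
  Z1: Z = R = 4250 Ω
  Z2: Z = 1/(jωC) = -j/(ω·C) = 0 - j3386 Ω
  Z3: Z = R = 164 Ω
Step 3 — With open output, the series arm Z2 and the output shunt Z3 appear in series to ground: Z2 + Z3 = 164 - j3386 Ω.
Step 4 — Parallel with input shunt Z1: Z_in = Z1 || (Z2 + Z3) = 1674 - j1976 Ω = 2590∠-49.7° Ω.
Step 5 — Power factor: PF = cos(φ) = Re(Z)/|Z| = 1674/2590 = 0.6463.
Step 6 — Type: Im(Z) = -1976 ⇒ leading (phase φ = -49.7°).

PF = 0.6463 (leading, φ = -49.7°)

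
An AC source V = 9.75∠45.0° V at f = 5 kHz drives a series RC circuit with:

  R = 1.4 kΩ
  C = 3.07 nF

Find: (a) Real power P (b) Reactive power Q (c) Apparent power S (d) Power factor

Step 1 — Angular frequency: ω = 2π·f = 2π·5000 = 3.142e+04 rad/s.
Step 2 — Component impedances:
  R: Z = R = 1400 Ω
  C: Z = 1/(jωC) = -j/(ω·C) = 0 - j1.037e+04 Ω
Step 3 — Series combination: Z_total = R + C = 1400 - j1.037e+04 Ω = 1.046e+04∠-82.3° Ω.
Step 4 — Source phasor: V = 9.75∠45.0° V = 6.894 + j6.894 V.
Step 5 — Current: I = V / Z = -0.0005649 + j0.0007412 A = 0.0009319∠127.3° A.
Step 6 — Complex power: S = V·I* = 0.001216 - j0.009004 VA.
Step 7 — Real power: P = Re(S) = 0.001216 W.
Step 8 — Reactive power: Q = Im(S) = -0.009004 VAR.
Step 9 — Apparent power: |S| = 0.009086 VA.
Step 10 — Power factor: PF = P/|S| = 0.1338 (leading).

(a) P = 0.001216 W  (b) Q = -0.009004 VAR  (c) S = 0.009086 VA  (d) PF = 0.1338 (leading)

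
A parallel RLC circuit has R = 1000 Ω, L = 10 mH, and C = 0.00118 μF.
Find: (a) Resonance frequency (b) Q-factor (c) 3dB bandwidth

Step 1 — Resonance: ω₀ = 1/√(LC) = 1/√(0.01·1.18e-09) = 2.911e+05 rad/s.
Step 2 — f₀ = ω₀/(2π) = 4.633e+04 Hz.
Step 3 — Parallel Q: Q = R/(ω₀L) = 1000/(2.911e+05·0.01) = 0.3435.
Step 4 — Bandwidth: Δω = ω₀/Q = 8.475e+05 rad/s; BW = Δω/(2π) = 1.349e+05 Hz.

(a) f₀ = 4.633e+04 Hz  (b) Q = 0.3435  (c) BW = 1.349e+05 Hz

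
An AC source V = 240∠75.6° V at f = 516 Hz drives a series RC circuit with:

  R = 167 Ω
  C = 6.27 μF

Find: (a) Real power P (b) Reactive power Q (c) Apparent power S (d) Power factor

Step 1 — Angular frequency: ω = 2π·f = 2π·516 = 3242 rad/s.
Step 2 — Component impedances:
  R: Z = R = 167 Ω
  C: Z = 1/(jωC) = -j/(ω·C) = 0 - j49.19 Ω
Step 3 — Series combination: Z_total = R + C = 167 - j49.19 Ω = 174.1∠-16.4° Ω.
Step 4 — Source phasor: V = 240∠75.6° V = 59.69 + j232.5 V.
Step 5 — Current: I = V / Z = -0.04843 + j1.378 A = 1.379∠92.0° A.
Step 6 — Complex power: S = V·I* = 317.4 - j93.49 VA.
Step 7 — Real power: P = Re(S) = 317.4 W.
Step 8 — Reactive power: Q = Im(S) = -93.49 VAR.
Step 9 — Apparent power: |S| = 330.9 VA.
Step 10 — Power factor: PF = P/|S| = 0.9592 (leading).

(a) P = 317.4 W  (b) Q = -93.49 VAR  (c) S = 330.9 VA  (d) PF = 0.9592 (leading)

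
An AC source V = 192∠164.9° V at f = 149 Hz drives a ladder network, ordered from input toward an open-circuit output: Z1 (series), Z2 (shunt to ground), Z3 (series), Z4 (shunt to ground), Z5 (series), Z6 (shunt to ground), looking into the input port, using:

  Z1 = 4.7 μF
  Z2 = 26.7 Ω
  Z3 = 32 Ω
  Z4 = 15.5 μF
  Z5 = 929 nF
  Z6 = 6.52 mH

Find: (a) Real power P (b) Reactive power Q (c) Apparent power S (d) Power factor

Step 1 — Angular frequency: ω = 2π·f = 2π·149 = 936.2 rad/s.
Step 2 — Component impedances:
  Z1: Z = 1/(jωC) = -j/(ω·C) = 0 - j227.3 Ω
  Z2: Z = R = 26.7 Ω
  Z3: Z = R = 32 Ω
  Z4: Z = 1/(jωC) = -j/(ω·C) = 0 - j68.91 Ω
  Z5: Z = 1/(jωC) = -j/(ω·C) = 0 - j1150 Ω
  Z6: Z = jωL = j·936.2·0.00652 = 0 + j6.104 Ω
Step 3 — Ladder network (open output): work backward from the far end, alternating series and parallel combinations. Z_in = 21.24 - j233.3 Ω = 234.3∠-84.8° Ω.
Step 4 — Source phasor: V = 192∠164.9° V = -185.4 + j50.02 V.
Step 5 — Current: I = V / Z = -0.2844 - j0.7686 A = 0.8196∠-110.3° A.
Step 6 — Complex power: S = V·I* = 14.27 - j156.7 VA.
Step 7 — Real power: P = Re(S) = 14.27 W.
Step 8 — Reactive power: Q = Im(S) = -156.7 VAR.
Step 9 — Apparent power: |S| = 157.4 VA.
Step 10 — Power factor: PF = P/|S| = 0.09068 (leading).

(a) P = 14.27 W  (b) Q = -156.7 VAR  (c) S = 157.4 VA  (d) PF = 0.09068 (leading)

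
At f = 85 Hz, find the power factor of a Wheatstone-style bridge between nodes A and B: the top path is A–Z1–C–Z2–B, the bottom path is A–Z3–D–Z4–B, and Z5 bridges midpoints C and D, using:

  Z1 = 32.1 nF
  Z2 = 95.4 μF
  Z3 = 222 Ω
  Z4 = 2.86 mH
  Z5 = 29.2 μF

Step 1 — Angular frequency: ω = 2π·f = 2π·85 = 534.1 rad/s.
Step 2 — Component impedances:
  Z1: Z = 1/(jωC) = -j/(ω·C) = 0 - j5.833e+04 Ω
  Z2: Z = 1/(jωC) = -j/(ω·C) = 0 - j19.63 Ω
  Z3: Z = R = 222 Ω
  Z4: Z = jωL = j·534.1·0.00286 = 0 + j1.527 Ω
  Z5: Z = 1/(jωC) = -j/(ω·C) = 0 - j64.12 Ω
Step 3 — Bridge requires nodal analysis (the Z5 bridge couples midpoints C and D, so the two paths cannot be reduced to a simple series/parallel combination). Setting node B to ground and injecting 1 A at node A, the 3-node admittance system at A, C, D solves to V_A = Z_AB = 222 + j0.7111 Ω = 222∠0.2° Ω.
Step 4 — Power factor: PF = cos(φ) = Re(Z)/|Z| = 222/222 = 1.
Step 5 — Type: Im(Z) = 0.7111 ⇒ lagging (phase φ = 0.2°).

PF = 1 (lagging, φ = 0.2°)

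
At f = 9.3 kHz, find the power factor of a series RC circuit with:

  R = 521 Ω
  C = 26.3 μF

Step 1 — Angular frequency: ω = 2π·f = 2π·9300 = 5.843e+04 rad/s.
Step 2 — Component impedances:
  R: Z = R = 521 Ω
  C: Z = 1/(jωC) = -j/(ω·C) = 0 - j0.6507 Ω
Step 3 — Series combination: Z_total = R + C = 521 - j0.6507 Ω = 521∠-0.1° Ω.
Step 4 — Power factor: PF = cos(φ) = Re(Z)/|Z| = 521/521 = 1.
Step 5 — Type: Im(Z) = -0.6507 ⇒ leading (phase φ = -0.1°).

PF = 1 (leading, φ = -0.1°)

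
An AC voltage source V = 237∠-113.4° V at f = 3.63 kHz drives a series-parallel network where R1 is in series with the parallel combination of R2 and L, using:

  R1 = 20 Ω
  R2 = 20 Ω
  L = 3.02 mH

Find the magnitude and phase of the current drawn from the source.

Step 1 — Angular frequency: ω = 2π·f = 2π·3630 = 2.281e+04 rad/s.
Step 2 — Component impedances:
  R1: Z = R = 20 Ω
  R2: Z = R = 20 Ω
  L: Z = jωL = j·2.281e+04·0.00302 = 0 + j68.88 Ω
Step 3 — Parallel branch: R2 || L = 1/(1/R2 + 1/L) = 18.44 + j5.356 Ω.
Step 4 — Series with R1: Z_total = R1 + (R2 || L) = 38.44 + j5.356 Ω = 38.82∠7.9° Ω.
Step 5 — Source phasor: V = 237∠-113.4° V = -94.12 - j217.5 V.
Step 6 — Ohm's law: I = V / Z_total = (-94.12 - j217.5) / (38.44 + j5.356) = -3.175 - j5.215 A.
Step 7 — Convert to polar: |I| = 6.106 A, ∠I = -121.3°.

I = 6.106∠-121.3° A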